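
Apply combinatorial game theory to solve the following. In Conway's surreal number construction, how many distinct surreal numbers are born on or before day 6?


Day 0: {|} = 0 is born. Count = 1.
Day n: the number of surreal numbers born by day n is 2^(n+1) - 1.
By day 0: 2^1 - 1 = 1
By day 1: 2^2 - 1 = 3
By day 2: 2^3 - 1 = 7
By day 3: 2^4 - 1 = 15
By day 4: 2^5 - 1 = 31
By day 5: 2^6 - 1 = 63
By day 6: 2^7 - 1 = 127
By day 6: 127 surreal numbers.

127


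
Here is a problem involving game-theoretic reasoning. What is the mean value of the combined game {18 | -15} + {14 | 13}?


G1 = {18 | -15}, G2 = {14 | 13}
Each is a switch {a | b} with numbers a > b; its mean value is (a + b)/2, and mean value is additive over game sums: m(G1 + G2) = m(G1) + m(G2).
Mean of G1 = (18 + (-15))/2 = 3/2 = 3/2
Mean of G2 = (14 + (13))/2 = 27/2 = 27/2
Mean of G1 + G2 = 3/2 + 27/2 = 15

15


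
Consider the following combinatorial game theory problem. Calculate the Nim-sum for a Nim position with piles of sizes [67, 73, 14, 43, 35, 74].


We need the XOR (exclusive or) of all pile sizes.
After XOR-ing pile 1 (size 67): 0 XOR 67 = 67
After XOR-ing pile 2 (size 73): 67 XOR 73 = 10
After XOR-ing pile 3 (size 14): 10 XOR 14 = 4
After XOR-ing pile 4 (size 43): 4 XOR 43 = 47
After XOR-ing pile 5 (size 35): 47 XOR 35 = 12
After XOR-ing pile 6 (size 74): 12 XOR 74 = 70
The Nim-value of this position is 70.

70


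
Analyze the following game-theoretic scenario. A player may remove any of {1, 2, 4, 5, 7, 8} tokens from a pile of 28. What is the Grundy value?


The subtraction set is S = {1, 2, 4, 5, 7, 8}.
G(k) = mex{ G(k - s) : s in S, s <= k }. We compute iteratively: G(0) = 0.
G(1) = mex({0}) = 1
G(2) = mex({0, 1}) = 2
G(3) = mex({1, 2}) = 0
G(4) = mex({0, 2}) = 1
G(5) = mex({0, 1}) = 2
G(6) = mex({1, 2}) = 0
G(7) = mex({0, 2}) = 1
G(8) = mex({0, 1}) = 2
G(9) = mex({1, 2}) = 0
G(10) = mex({0, 2}) = 1
Observe that G(3)..G(10) = 0, 1, 2, 0, 1, 2, 0, 1 repeats G(0)..G(7) = 0, 1, 2, 0, 1, 2, 0, 1.
For k >= max(S) = 8, G(k) is determined by the previous 8 values G(k-8)..G(k-1); a window of 8 consecutive values has recurred shifted by 3, so by induction G(k + 3) = G(k) for all k >= 0: the sequence is periodic from the start with period 3.
One period: G(0..2) = 0, 1, 2.
28 mod 3 = 1, so G(28) = G(1) = 1.

1


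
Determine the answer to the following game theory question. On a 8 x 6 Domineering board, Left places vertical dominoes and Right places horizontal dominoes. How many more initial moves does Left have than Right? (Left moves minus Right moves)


Board is 8 x 6 (rows x cols).
Left (vertical) placements: (rows-1) * cols = 7 * 6 = 42
Right (horizontal) placements: rows * (cols-1) = 8 * 5 = 40
Advantage = Left - Right = 42 - 40 = 2

2


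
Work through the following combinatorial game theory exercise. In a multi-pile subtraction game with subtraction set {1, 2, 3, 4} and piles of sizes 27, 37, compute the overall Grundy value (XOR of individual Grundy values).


Subtraction set: {1, 2, 3, 4}
For this subtraction set, G(n) = n mod 5 (period = max + 1 = 5).
Pile 1 (size 27): G(27) = 27 mod 5 = 2
Pile 2 (size 37): G(37) = 37 mod 5 = 2
Total Grundy value = XOR of all: 2 XOR 2 = 0

0


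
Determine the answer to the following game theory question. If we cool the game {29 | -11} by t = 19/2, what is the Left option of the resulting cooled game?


Original game: {29 | -11} (a switch {a | b} with a > b).
Cooling by t (for t below the temperature (a - b)/2 = 20) taxes each move by t: {a | b} cooled by t is {a - t | b + t}.
Cooling amount: t = 19/2
Cooled Left option: 29 - 19/2 = 39/2
Cooled Right option: -11 + 19/2 = -3/2
Cooled game: {39/2 | -3/2}
Left option = 39/2

39/2


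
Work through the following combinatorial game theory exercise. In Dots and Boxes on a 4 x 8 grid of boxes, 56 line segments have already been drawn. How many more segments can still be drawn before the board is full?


Grid: 4 x 8 boxes, i.e. 5 rows and 9 columns of dots.
Horizontal edges: (rows + 1) * cols = 5 * 8 = 40
Vertical edges: rows * (cols + 1) = 4 * 9 = 36
Total edges: 40 + 36 = 76
Edges drawn: 56
Remaining: 76 - 56 = 20

20


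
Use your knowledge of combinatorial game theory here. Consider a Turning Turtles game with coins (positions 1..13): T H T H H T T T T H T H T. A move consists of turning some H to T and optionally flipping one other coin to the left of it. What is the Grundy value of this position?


Coins: T H T H H T T T T H T H T
Key fact: a single head at position k behaves exactly like a Nim heap of size k (turning it to T and optionally flipping a coin at j < k corresponds to moving the heap from k to j, or to 0), and heads combine as a disjunctive sum (two heads at the same place would cancel, matching j XOR j = 0). So the Nim-value is the XOR of the 1-indexed positions of the heads.
Face-up positions (1-indexed): [2, 4, 5, 10, 12]
XOR 0 with 2: 0 XOR 2 = 2
XOR 2 with 4: 2 XOR 4 = 6
XOR 6 with 5: 6 XOR 5 = 3
XOR 3 with 10: 3 XOR 10 = 9
XOR 9 with 12: 9 XOR 12 = 5
Nim-value = 5

5


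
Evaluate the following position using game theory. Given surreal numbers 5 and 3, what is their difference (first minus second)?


x = 5, y = 3
x - y = 5 - 3 = 2

2


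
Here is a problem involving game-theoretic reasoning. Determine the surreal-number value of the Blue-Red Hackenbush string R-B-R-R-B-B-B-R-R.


Edges (from ground): R-B-R-R-B-B-B-R-R
By Berlekamp's sign-expansion rule, a Blue-Red Hackenbush stalk has the value of the surreal number whose sign sequence is the edge sequence with B -> + and R -> -.
Sign sequence: -+--+++--
Trace the sign expansion in the surreal number tree, starting from 0:
Edge 1: R (sign -) -> bounds (-inf, 0), value = -1
Edge 2: B (sign +) -> bounds (-1, 0), value = -1/2
Edge 3: R (sign -) -> bounds (-1, -1/2), value = -3/4
Edge 4: R (sign -) -> bounds (-1, -3/4), value = -7/8
Edge 5: B (sign +) -> bounds (-7/8, -3/4), value = -13/16
Edge 6: B (sign +) -> bounds (-13/16, -3/4), value = -25/32
Edge 7: B (sign +) -> bounds (-25/32, -3/4), value = -49/64
Edge 8: R (sign -) -> bounds (-25/32, -49/64), value = -99/128
Edge 9: R (sign -) -> bounds (-25/32, -99/128), value = -199/256
Game value = -199/256

-199/256


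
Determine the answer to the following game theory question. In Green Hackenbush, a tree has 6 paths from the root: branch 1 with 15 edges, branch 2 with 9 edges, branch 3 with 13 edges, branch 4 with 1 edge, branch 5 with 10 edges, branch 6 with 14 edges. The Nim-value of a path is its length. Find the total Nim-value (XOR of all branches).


The tree has 6 branches from the ground vertex.
In Green Hackenbush, the Nim-value of a simple path of length k is k.
Branch 1: length 15, Nim-value = 15
Branch 2: length 9, Nim-value = 9
Branch 3: length 13, Nim-value = 13
Branch 4: length 1, Nim-value = 1
Branch 5: length 10, Nim-value = 10
Branch 6: length 14, Nim-value = 14
Total Nim-value = XOR of all branch values:
0 XOR 15 = 15
15 XOR 9 = 6
6 XOR 13 = 11
11 XOR 1 = 10
10 XOR 10 = 0
0 XOR 14 = 14
Nim-value of the tree = 14

14


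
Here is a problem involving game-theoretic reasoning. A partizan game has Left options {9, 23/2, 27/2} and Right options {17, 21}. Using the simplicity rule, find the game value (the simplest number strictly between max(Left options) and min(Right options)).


Left options: {9, 23/2, 27/2}, max = 27/2
Right options: {17, 21}, min = 17
All options are numbers and max(Left) < min(Right), so by the simplicity theorem the value is the simplest (earliest-born) number strictly between 27/2 and 17.
Integers 14 through 16 all lie strictly between 27/2 and 17.
Among integers, the simplest (lowest birthday = smallest |n|; 0 is born on day 0, +-n on day n) is 14.
No non-integer in the interval can be simpler: if x is a non-integer in the interval, then floor(x) or ceil(x) also lies in the interval (the interval contains an integer), and both are proper prefixes of x's sign expansion, i.e. born earlier. So the game value is 14.
Game value = 14

14


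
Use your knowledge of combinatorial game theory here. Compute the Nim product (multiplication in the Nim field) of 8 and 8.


Nim multiplication is bilinear over XOR: (u XOR v) * w = (u*w) XOR (v*w).
So we split each operand into its bit components and XOR the pairwise Nim products.
8 = 8 (as XOR of powers of 2).
8 = 8 (as XOR of powers of 2).
Using the standard Nim-product table on single bits:
  2*2 = 3,   2*4 = 8,   2*8 = 12,
  4*4 = 6,   4*8 = 11,  8*8 = 13,
and  1*x = x (identity), k*l = l*k (commutative).
Pairwise Nim products:
  8 * 8 = 13
XOR them: 13 = 13.
Result: 8 * 8 = 13 (in Nim).

13


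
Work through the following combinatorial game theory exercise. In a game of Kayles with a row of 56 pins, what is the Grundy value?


Kayles: a move removes 1 or 2 adjacent pins from a contiguous row.
Removing pins from a row of k leaves two independent rows (a, b) with a + b = k - 1 (one pin) or a + b = k - 2 (two pins); an end removal gives a = 0.
By Sprague-Grundy, G(k) = mex{ G(a) XOR G(b) } over all these splits. G(0) = 0.
G(1): splits (0,0):0^0=0 -> mex({0}) = 1
G(2): splits (0,1):0^1=1 (0,0):0^0=0 -> mex({0, 1}) = 2
G(3): splits (0,2):0^2=2 (1,1):1^1=0 (0,1):0^1=1 -> mex({0, 1, 2}) = 3
G(4): splits (0,3):0^3=3 (1,2):1^2=3 (0,2):0^2=2 (1,1):1^1=0 -> mex({0, 2, 3}) = 1
G(5): splits (0,4):0^1=1 (1,3):1^3=2 (2,2):2^2=0 (0,3):0^3=3 (1,2):1^2=3 -> mex({0, 1, 2, 3}) = 4
G(6) = mex({0, 1, 2, 4}) = 3
G(7) = mex({0, 1, 3, 4, 5}) = 2
G(8) = mex({0, 2, 3, 5, 6}) = 1
G(9) = mex({0, 1, 2, 3, 6, 7}) = 4
G(10) = mex({0, 1, 3, 4, 5, 7}) = 2
G(11) = mex({0, 1, 2, 3, 4, 5}) = 6
G(12) = mex({0, 1, 2, 3, 5, 6, 7}) = 4
G(13) = mex({0, 2, 3, 4, 6, 7}) = 1
G(14) = mex({0, 1, 4, 5, 6, 7}) = 2
G(15) = mex({0, 1, 2, 3, 4, 5, 6}) = 7
G(16) = mex({0, 2, 3, 5, 6, 7}) = 1
G(17) = mex({0, 1, 2, 3, 5, 6, 7}) = 4
G(18) = mex({0, 1, 2, 4, 5, 6}) = 3
G(19) = mex({0, 1, 3, 4, 5, 7}) = 2
G(20) = mex({0, 2, 3, 4, 5, 6, 7}) = 1
G(21) = mex({0, 1, 2, 3, 5, 6, 7}) = 4
G(22) = mex({0, 1, 2, 3, 4, 5, 7}) = 6
G(23) = mex({0, 1, 2, 3, 4, 5, 6}) = 7
G(24) = mex({0, 1, 2, 3, 5, 6, 7}) = 4
G(25) = mex({0, 2, 3, 4, 6, 7}) = 1
G(26) = mex({0, 1, 3, 4, 5, 6, 7}) = 2
G(27) = mex({0, 1, 2, 3, 4, 5, 6, 7}) = 8
G(28) = mex({0, 1, 2, 3, 4, 6, 7, 8}) = 5
G(29) = mex({0, 1, 2, 3, 5, 6, 7, 8, 9}) = 4
G(30) = mex({0, 1, 2, 3, 4, 5, 6, 9, 10}) = 7
G(31) = mex({0, 1, 3, 4, 5, 7, 10, 11}) = 2
G(32) = mex({0, 2, 3, 4, 5, 6, 7, 9, 11}) = 1
G(33) = mex({0, 1, 2, 3, 4, 5, 6, 7, 9, 12}) = 8
G(34) = mex({0, 1, 2, 3, 4, 5, 7, 8, 11, 12}) = 6
G(35) = mex({0, 1, 2, 3, 4, 5, 6, 8, 9, 10, 11}) = 7
G(36) = mex({0, 1, 2, 3, 5, 6, 7, 9, 10}) = 4
G(37) = mex({0, 2, 3, 4, 6, 7, 9, 10, 11, 12}) = 1
G(38) = mex({0, 1, 3, 4, 5, 6, 7, 9, 10, 11, 12}) = 2
G(39) = mex({0, 1, 2, 4, 5, 6, 7, 9, 10, 12, 14}) = 3
G(40) = mex({0, 2, 3, 4, 6, 7, 11, 12, 14}) = 1
G(41) = mex({0, 1, 2, 3, 5, 6, 7, 9, 10, 11, 12}) = 4
G(42) = mex({0, 1, 2, 3, 4, 5, 6, 9, 10}) = 7
G(43) = mex({0, 1, 3, 4, 5, 7, 9, 10, 12, 15}) = 2
G(44) = mex({0, 2, 3, 4, 5, 6, 7, 9, 10, 12, 15}) = 1
G(45) = mex({0, 1, 2, 3, 4, 5, 6, 7, 9, 10, 12, 14}) = 8
G(46) = mex({0, 1, 3, 4, 5, 7, 8, 11, 12, 14}) = 2
G(47) = mex({0, 1, 2, 3, 4, 5, 6, 8, 9, 10, 11, 12}) = 7
G(48) = mex({0, 1, 2, 3, 5, 6, 7, 9, 10}) = 4
G(49) = mex({0, 2, 3, 4, 6, 7, 9, 10, 11, 12, 15}) = 1
G(50) = mex({0, 1, 4, 5, 6, 7, 9, 11, 12, 14, 15}) = 2
G(51) = mex({0, 1, 2, 3, 4, 5, 6, 7, 9, 12, 14, 15}) = 8
G(52) = mex({0, 2, 3, 4, 5, 6, 7, 8, 11, 12, 15}) = 1
G(53) = mex({0, 1, 2, 3, 5, 6, 7, 8, 9, 10, 11, 12}) = 4
G(54) = mex({0, 1, 2, 3, 4, 5, 6, 9, 10}) = 7
G(55) = mex({0, 1, 3, 4, 5, 7, 9, 10, 11, 12}) = 2
G(56) = mex({0, 2, 3, 4, 5, 6, 7, 9, 10, 11, 12, 13, 14}) = 1
Therefore G(56) = 1.

1


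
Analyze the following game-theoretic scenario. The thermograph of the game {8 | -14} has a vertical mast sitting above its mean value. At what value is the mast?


Game = {8 | -14}, a switch {a | b} with numbers a > b.
Its thermograph has left wall a - t and right wall b + t, which meet at t = (a - b)/2, where both equal (a + b)/2. So the mast (mean value) is at (a + b)/2.
Mean = (8 + (-14))/2 = -6/2 = -3

-3


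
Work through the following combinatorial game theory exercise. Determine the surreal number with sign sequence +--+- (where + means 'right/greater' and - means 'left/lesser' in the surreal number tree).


Sign expansion: +--+-
Rule: track bounds (lo, hi), initially (-inf, +inf). On '+', the current value becomes lo and we move to the simplest number in (value, hi): value + 1 if hi = +inf, otherwise the midpoint (value + hi)/2. On '-', the current value becomes hi and we move to value - 1 if lo = -inf, otherwise the midpoint (lo + value)/2.
Start at 0.
Step 1: sign = +, move right. Bounds: (0, +inf). Value = 1
Step 2: sign = -, move left. Bounds: (0, 1). Value = 1/2
Step 3: sign = -, move left. Bounds: (0, 1/2). Value = 1/4
Step 4: sign = +, move right. Bounds: (1/4, 1/2). Value = 3/8
Step 5: sign = -, move left. Bounds: (1/4, 3/8). Value = 5/16
The surreal number with sign expansion +--+- is 5/16.

5/16


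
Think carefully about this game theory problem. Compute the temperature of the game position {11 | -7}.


The game is {11 | -7}, a switch {a | b} with numbers a > b.
Cooling {a | b} by t gives {a - t | b + t}, which stops being hot when a - t = b + t, i.e. at t = (a - b)/2. So the temperature of a switch is (a - b)/2.
Temperature = (Left option - Right option) / 2
= (11 - (-7)) / 2
= 18 / 2
= 9

9


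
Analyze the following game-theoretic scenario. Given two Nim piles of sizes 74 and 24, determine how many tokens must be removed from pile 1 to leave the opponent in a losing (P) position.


Piles: 74 and 24
Current XOR: 74 XOR 24 = 82 (non-zero, so this is an N-position).
To make the XOR zero, we need to find a move that balances the piles.
For pile 1 (size 74): target = 74 XOR 82 = 24
We reduce pile 1 from 74 to 24.
Tokens removed: 74 - 24 = 50
Verification: 24 XOR 24 = 0

50


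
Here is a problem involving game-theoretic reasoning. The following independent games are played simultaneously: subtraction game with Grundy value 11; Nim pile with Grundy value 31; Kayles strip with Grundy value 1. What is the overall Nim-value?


By the Sprague-Grundy theorem, the Grundy value of a sum of games is the XOR of individual Grundy values.
subtraction game: Grundy value = 11. Running XOR: 0 XOR 11 = 11
Nim pile: Grundy value = 31. Running XOR: 11 XOR 31 = 20
Kayles strip: Grundy value = 1. Running XOR: 20 XOR 1 = 21
The combined Grundy value is 21.

21


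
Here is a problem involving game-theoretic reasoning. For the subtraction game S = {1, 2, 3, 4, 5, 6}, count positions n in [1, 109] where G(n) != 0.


Subtraction set S = {1, 2, 3, 4, 5, 6}, so G(n) = n mod 7.
G(n) = 0 when n is a multiple of 7.
Multiples of 7 in [1, 109]: 15
N-positions (nonzero Grundy) = 109 - 15 = 94

94


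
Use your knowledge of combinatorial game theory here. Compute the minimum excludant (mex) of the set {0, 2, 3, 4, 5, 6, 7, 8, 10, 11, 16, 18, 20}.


Set = {0, 2, 3, 4, 5, 6, 7, 8, 10, 11, 16, 18, 20}
0 is in the set.
1 is NOT in the set. This is the mex.
mex = 1

1


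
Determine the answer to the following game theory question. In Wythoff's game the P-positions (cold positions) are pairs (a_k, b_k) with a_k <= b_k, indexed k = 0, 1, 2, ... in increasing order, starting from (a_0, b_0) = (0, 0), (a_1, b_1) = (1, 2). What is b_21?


By Wythoff's theorem, a_k = floor(k * phi) and b_k = floor(k * phi^2) = a_k + k, where phi = (1 + sqrt(5))/2 is the golden ratio.
phi = (1 + sqrt(5))/2 = 1.618034
phi^2 = phi + 1 = 2.618034
k = 21
k * phi^2 = 21 * 2.618034 = 54.978714
b_21 = floor(k * phi^2) = 54 (check: a_21 + k = 33 + 21 = 54)

54


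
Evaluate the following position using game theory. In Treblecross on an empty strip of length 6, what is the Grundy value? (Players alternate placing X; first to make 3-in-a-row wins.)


Treblecross: place X on empty cells; 3-in-a-row wins.
Playing within two cells of an existing X lets the opponent win at once, so sensible play treats the cells i-2..i+2 around each X as dead. The player left with no safe cell loses, so this is a normal-play take-away game on strips of safe cells.
Placing X at cell i (0-indexed) of a strip of k safe cells leaves independent strips of sizes max(0, i-2) and max(0, k-i-3). Hence G(k) = mex{ G(max(0,i-2)) XOR G(max(0,k-i-3)) : 0 <= i < k }, with G(0) = 0.
G(1): splits (0,0):0^0=0 -> mex({0}) = 1
G(2): splits (0,0):0^0=0 -> mex({0}) = 1
G(3): splits (0,0):0^0=0 -> mex({0}) = 1
G(4): splits (0,1):0^1=1 (0,0):0^0=0 -> mex({0, 1}) = 2
G(5): splits (0,2):0^1=1 (0,1):0^1=1 (0,0):0^0=0 -> mex({0, 1}) = 2
G(6) = mex({1}) = 0
Therefore G(6) = 0.

0


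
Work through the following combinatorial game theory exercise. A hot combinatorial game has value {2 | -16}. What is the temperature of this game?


The game is {2 | -16}, a switch {a | b} with numbers a > b.
Cooling {a | b} by t gives {a - t | b + t}, which stops being hot when a - t = b + t, i.e. at t = (a - b)/2. So the temperature of a switch is (a - b)/2.
Temperature = (Left option - Right option) / 2
= (2 - (-16)) / 2
= 18 / 2
= 9

9


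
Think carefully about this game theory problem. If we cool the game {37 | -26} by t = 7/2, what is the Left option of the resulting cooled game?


Original game: {37 | -26} (a switch {a | b} with a > b).
Cooling by t (for t below the temperature (a - b)/2 = 63/2) taxes each move by t: {a | b} cooled by t is {a - t | b + t}.
Cooling amount: t = 7/2
Cooled Left option: 37 - 7/2 = 67/2
Cooled Right option: -26 + 7/2 = -45/2
Cooled game: {67/2 | -45/2}
Left option = 67/2

67/2


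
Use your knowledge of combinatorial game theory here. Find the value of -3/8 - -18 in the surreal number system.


x = -3/8, y = -18
Converting to common denominator: 8
x = -3/8, y = -144/8
x - y = -3/8 - -18 = 141/8

141/8


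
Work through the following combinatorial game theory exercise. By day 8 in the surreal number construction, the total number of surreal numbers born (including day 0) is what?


Day 0: {|} = 0 is born. Count = 1.
Day n: the number of surreal numbers born by day n is 2^(n+1) - 1.
By day 0: 2^1 - 1 = 1
By day 1: 2^2 - 1 = 3
By day 2: 2^3 - 1 = 7
By day 3: 2^4 - 1 = 15
By day 4: 2^5 - 1 = 31
By day 5: 2^6 - 1 = 63
By day 6: 2^7 - 1 = 127
By day 7: 2^8 - 1 = 255
By day 8: 2^9 - 1 = 511
By day 8: 511 surreal numbers.

511


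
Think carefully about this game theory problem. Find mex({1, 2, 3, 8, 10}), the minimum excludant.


Set = {1, 2, 3, 8, 10}
0 is NOT in the set. This is the mex.
mex = 0

0


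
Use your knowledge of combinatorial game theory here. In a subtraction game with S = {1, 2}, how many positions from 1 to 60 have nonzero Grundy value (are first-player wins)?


Subtraction set S = {1, 2}, so G(n) = n mod 3.
G(n) = 0 when n is a multiple of 3.
Multiples of 3 in [1, 60]: 20
N-positions (nonzero Grundy) = 60 - 20 = 40

40


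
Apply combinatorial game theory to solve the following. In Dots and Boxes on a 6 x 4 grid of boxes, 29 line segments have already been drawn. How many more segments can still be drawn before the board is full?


Grid: 6 x 4 boxes, i.e. 7 rows and 5 columns of dots.
Horizontal edges: (rows + 1) * cols = 7 * 4 = 28
Vertical edges: rows * (cols + 1) = 6 * 5 = 30
Total edges: 28 + 30 = 58
Edges drawn: 29
Remaining: 58 - 29 = 29

29


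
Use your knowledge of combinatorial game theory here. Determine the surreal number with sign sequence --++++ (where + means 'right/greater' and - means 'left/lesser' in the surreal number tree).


Sign expansion: --++++
Rule: track bounds (lo, hi), initially (-inf, +inf). On '+', the current value becomes lo and we move to the simplest number in (value, hi): value + 1 if hi = +inf, otherwise the midpoint (value + hi)/2. On '-', the current value becomes hi and we move to value - 1 if lo = -inf, otherwise the midpoint (lo + value)/2.
Start at 0.
Step 1: sign = -, move left. Bounds: (-inf, 0). Value = -1
Step 2: sign = -, move left. Bounds: (-inf, -1). Value = -2
Step 3: sign = +, move right. Bounds: (-2, -1). Value = -3/2
Step 4: sign = +, move right. Bounds: (-3/2, -1). Value = -5/4
Step 5: sign = +, move right. Bounds: (-5/4, -1). Value = -9/8
Step 6: sign = +, move right. Bounds: (-9/8, -1). Value = -17/16
The surreal number with sign expansion --++++ is -17/16.

-17/16


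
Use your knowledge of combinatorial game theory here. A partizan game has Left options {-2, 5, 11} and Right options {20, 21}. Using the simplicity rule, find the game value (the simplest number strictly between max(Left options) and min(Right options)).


Left options: {-2, 5, 11}, max = 11
Right options: {20, 21}, min = 20
All options are numbers and max(Left) < min(Right), so by the simplicity theorem the value is the simplest (earliest-born) number strictly between 11 and 20.
Integers 12 through 19 all lie strictly between 11 and 20.
Among integers, the simplest (lowest birthday = smallest |n|; 0 is born on day 0, +-n on day n) is 12.
No non-integer in the interval can be simpler: if x is a non-integer in the interval, then floor(x) or ceil(x) also lies in the interval (the interval contains an integer), and both are proper prefixes of x's sign expansion, i.e. born earlier. So the game value is 12.
Game value = 12

12


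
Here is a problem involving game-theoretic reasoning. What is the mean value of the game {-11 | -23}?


Game = {-11 | -23}, a switch {a | b} with numbers a > b.
Its thermograph has left wall a - t and right wall b + t, which meet at t = (a - b)/2, where both equal (a + b)/2. So the mast (mean value) is at (a + b)/2.
Mean = (-11 + (-23))/2 = -34/2 = -17

-17


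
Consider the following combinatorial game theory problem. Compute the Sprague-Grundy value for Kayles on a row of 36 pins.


Kayles: a move removes 1 or 2 adjacent pins from a contiguous row.
Removing pins from a row of k leaves two independent rows (a, b) with a + b = k - 1 (one pin) or a + b = k - 2 (two pins); an end removal gives a = 0.
By Sprague-Grundy, G(k) = mex{ G(a) XOR G(b) } over all these splits. G(0) = 0.
G(1): splits (0,0):0^0=0 -> mex({0}) = 1
G(2): splits (0,1):0^1=1 (0,0):0^0=0 -> mex({0, 1}) = 2
G(3): splits (0,2):0^2=2 (1,1):1^1=0 (0,1):0^1=1 -> mex({0, 1, 2}) = 3
G(4): splits (0,3):0^3=3 (1,2):1^2=3 (0,2):0^2=2 (1,1):1^1=0 -> mex({0, 2, 3}) = 1
G(5): splits (0,4):0^1=1 (1,3):1^3=2 (2,2):2^2=0 (0,3):0^3=3 (1,2):1^2=3 -> mex({0, 1, 2, 3}) = 4
G(6) = mex({0, 1, 2, 4}) = 3
G(7) = mex({0, 1, 3, 4, 5}) = 2
G(8) = mex({0, 2, 3, 5, 6}) = 1
G(9) = mex({0, 1, 2, 3, 6, 7}) = 4
G(10) = mex({0, 1, 3, 4, 5, 7}) = 2
G(11) = mex({0, 1, 2, 3, 4, 5}) = 6
G(12) = mex({0, 1, 2, 3, 5, 6, 7}) = 4
G(13) = mex({0, 2, 3, 4, 6, 7}) = 1
G(14) = mex({0, 1, 4, 5, 6, 7}) = 2
G(15) = mex({0, 1, 2, 3, 4, 5, 6}) = 7
G(16) = mex({0, 2, 3, 5, 6, 7}) = 1
G(17) = mex({0, 1, 2, 3, 5, 6, 7}) = 4
G(18) = mex({0, 1, 2, 4, 5, 6}) = 3
G(19) = mex({0, 1, 3, 4, 5, 7}) = 2
G(20) = mex({0, 2, 3, 4, 5, 6, 7}) = 1
G(21) = mex({0, 1, 2, 3, 5, 6, 7}) = 4
G(22) = mex({0, 1, 2, 3, 4, 5, 7}) = 6
G(23) = mex({0, 1, 2, 3, 4, 5, 6}) = 7
G(24) = mex({0, 1, 2, 3, 5, 6, 7}) = 4
G(25) = mex({0, 2, 3, 4, 6, 7}) = 1
G(26) = mex({0, 1, 3, 4, 5, 6, 7}) = 2
G(27) = mex({0, 1, 2, 3, 4, 5, 6, 7}) = 8
G(28) = mex({0, 1, 2, 3, 4, 6, 7, 8}) = 5
G(29) = mex({0, 1, 2, 3, 5, 6, 7, 8, 9}) = 4
G(30) = mex({0, 1, 2, 3, 4, 5, 6, 9, 10}) = 7
G(31) = mex({0, 1, 3, 4, 5, 7, 10, 11}) = 2
G(32) = mex({0, 2, 3, 4, 5, 6, 7, 9, 11}) = 1
G(33) = mex({0, 1, 2, 3, 4, 5, 6, 7, 9, 12}) = 8
G(34) = mex({0, 1, 2, 3, 4, 5, 7, 8, 11, 12}) = 6
G(35) = mex({0, 1, 2, 3, 4, 5, 6, 8, 9, 10, 11}) = 7
G(36) = mex({0, 1, 2, 3, 5, 6, 7, 9, 10}) = 4
Therefore G(36) = 4.

4


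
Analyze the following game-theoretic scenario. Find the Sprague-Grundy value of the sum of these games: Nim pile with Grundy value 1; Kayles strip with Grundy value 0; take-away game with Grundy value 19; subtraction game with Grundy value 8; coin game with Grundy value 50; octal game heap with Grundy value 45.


By the Sprague-Grundy theorem, the Grundy value of a sum of games is the XOR of individual Grundy values.
Nim pile: Grundy value = 1. Running XOR: 0 XOR 1 = 1
Kayles strip: Grundy value = 0. Running XOR: 1 XOR 0 = 1
take-away game: Grundy value = 19. Running XOR: 1 XOR 19 = 18
subtraction game: Grundy value = 8. Running XOR: 18 XOR 8 = 26
coin game: Grundy value = 50. Running XOR: 26 XOR 50 = 40
octal game heap: Grundy value = 45. Running XOR: 40 XOR 45 = 5
The combined Grundy value is 5.

5


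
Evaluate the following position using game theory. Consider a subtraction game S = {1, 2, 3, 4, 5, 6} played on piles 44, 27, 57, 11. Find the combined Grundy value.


Subtraction set: {1, 2, 3, 4, 5, 6}
For this subtraction set, G(n) = n mod 7 (period = max + 1 = 7).
Pile 1 (size 44): G(44) = 44 mod 7 = 2
Pile 2 (size 27): G(27) = 27 mod 7 = 6
Pile 3 (size 57): G(57) = 57 mod 7 = 1
Pile 4 (size 11): G(11) = 11 mod 7 = 4
Total Grundy value = XOR of all: 2 XOR 6 XOR 1 XOR 4 = 1

1


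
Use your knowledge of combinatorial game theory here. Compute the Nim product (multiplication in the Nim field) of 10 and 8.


Nim multiplication is bilinear over XOR: (u XOR v) * w = (u*w) XOR (v*w).
So we split each operand into its bit components and XOR the pairwise Nim products.
10 = 2 + 8 (as XOR of powers of 2).
8 = 8 (as XOR of powers of 2).
Using the standard Nim-product table on single bits:
  2*2 = 3,   2*4 = 8,   2*8 = 12,
  4*4 = 6,   4*8 = 11,  8*8 = 13,
and  1*x = x (identity), k*l = l*k (commutative).
Pairwise Nim products:
  2 * 8 = 12
  8 * 8 = 13
XOR them: 12 XOR 13 = 1.
Result: 10 * 8 = 1 (in Nim).

1


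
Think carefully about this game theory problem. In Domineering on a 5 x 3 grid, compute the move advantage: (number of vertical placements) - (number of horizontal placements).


Board is 5 x 3 (rows x cols).
Left (vertical) placements: (rows-1) * cols = 4 * 3 = 12
Right (horizontal) placements: rows * (cols-1) = 5 * 2 = 10
Advantage = Left - Right = 12 - 10 = 2

2


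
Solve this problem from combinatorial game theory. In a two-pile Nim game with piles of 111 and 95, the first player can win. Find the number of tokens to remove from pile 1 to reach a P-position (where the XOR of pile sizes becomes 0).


Piles: 111 and 95
Current XOR: 111 XOR 95 = 48 (non-zero, so this is an N-position).
To make the XOR zero, we need to find a move that balances the piles.
For pile 1 (size 111): target = 111 XOR 48 = 95
We reduce pile 1 from 111 to 95.
Tokens removed: 111 - 95 = 16
Verification: 95 XOR 95 = 0

16


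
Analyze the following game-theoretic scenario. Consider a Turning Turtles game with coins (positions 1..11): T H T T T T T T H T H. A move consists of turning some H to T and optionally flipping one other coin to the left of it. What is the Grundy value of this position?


Coins: T H T T T T T T H T H
Key fact: a single head at position k behaves exactly like a Nim heap of size k (turning it to T and optionally flipping a coin at j < k corresponds to moving the heap from k to j, or to 0), and heads combine as a disjunctive sum (two heads at the same place would cancel, matching j XOR j = 0). So the Nim-value is the XOR of the 1-indexed positions of the heads.
Face-up positions (1-indexed): [2, 9, 11]
XOR 0 with 2: 0 XOR 2 = 2
XOR 2 with 9: 2 XOR 9 = 11
XOR 11 with 11: 11 XOR 11 = 0
Nim-value = 0

0


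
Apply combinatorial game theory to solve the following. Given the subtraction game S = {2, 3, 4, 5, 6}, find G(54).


The subtraction set is S = {2, 3, 4, 5, 6}.
G(k) = mex{ G(k - s) : s in S, s <= k }. We compute iteratively: G(0) = 0.
G(1) = mex({}) = 0
G(2) = mex({0}) = 1
G(3) = mex({0}) = 1
G(4) = mex({0, 1}) = 2
G(5) = mex({0, 1}) = 2
G(6) = mex({0, 1, 2}) = 3
G(7) = mex({0, 1, 2}) = 3
G(8) = mex({1, 2, 3}) = 0
G(9) = mex({1, 2, 3}) = 0
G(10) = mex({0, 2, 3}) = 1
G(11) = mex({0, 2, 3}) = 1
G(12) = mex({0, 1, 3}) = 2
G(13) = mex({0, 1, 3}) = 2
Observe that G(8)..G(13) = 0, 0, 1, 1, 2, 2 repeats G(0)..G(5) = 0, 0, 1, 1, 2, 2.
For k >= max(S) = 6, G(k) is determined by the previous 6 values G(k-6)..G(k-1); a window of 6 consecutive values has recurred shifted by 8, so by induction G(k + 8) = G(k) for all k >= 0: the sequence is periodic from the start with period 8.
One period: G(0..7) = 0, 0, 1, 1, 2, 2, 3, 3.
54 mod 8 = 6, so G(54) = G(6) = 3.

3


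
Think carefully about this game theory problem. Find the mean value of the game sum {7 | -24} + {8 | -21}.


G1 = {7 | -24}, G2 = {8 | -21}
Each is a switch {a | b} with numbers a > b; its mean value is (a + b)/2, and mean value is additive over game sums: m(G1 + G2) = m(G1) + m(G2).
Mean of G1 = (7 + (-24))/2 = -17/2 = -17/2
Mean of G2 = (8 + (-21))/2 = -13/2 = -13/2
Mean of G1 + G2 = -17/2 + -13/2 = -15

-15


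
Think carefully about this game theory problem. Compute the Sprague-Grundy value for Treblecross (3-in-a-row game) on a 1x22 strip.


Treblecross: place X on empty cells; 3-in-a-row wins.
Playing within two cells of an existing X lets the opponent win at once, so sensible play treats the cells i-2..i+2 around each X as dead. The player left with no safe cell loses, so this is a normal-play take-away game on strips of safe cells.
Placing X at cell i (0-indexed) of a strip of k safe cells leaves independent strips of sizes max(0, i-2) and max(0, k-i-3). Hence G(k) = mex{ G(max(0,i-2)) XOR G(max(0,k-i-3)) : 0 <= i < k }, with G(0) = 0.
G(1): splits (0,0):0^0=0 -> mex({0}) = 1
G(2): splits (0,0):0^0=0 -> mex({0}) = 1
G(3): splits (0,0):0^0=0 -> mex({0}) = 1
G(4): splits (0,1):0^1=1 (0,0):0^0=0 -> mex({0, 1}) = 2
G(5): splits (0,2):0^1=1 (0,1):0^1=1 (0,0):0^0=0 -> mex({0, 1}) = 2
G(6) = mex({1}) = 0
G(7) = mex({0, 1, 2}) = 3
G(8) = mex({0, 1, 2}) = 3
G(9) = mex({0, 2}) = 1
G(10) = mex({0, 2, 3}) = 1
G(11) = mex({0, 3}) = 1
G(12) = mex({1, 3}) = 0
G(13) = mex({0, 1, 2, 3}) = 4
G(14) = mex({0, 1, 2}) = 3
G(15) = mex({0, 1, 2}) = 3
G(16) = mex({0, 1, 2, 4}) = 3
G(17) = mex({0, 1, 3, 4}) = 2
G(18) = mex({0, 1, 3, 4}) = 2
G(19) = mex({0, 1, 3, 5}) = 2
G(20) = mex({0, 1, 2, 3, 5}) = 4
G(21) = mex({0, 1, 2, 3, 5}) = 4
G(22) = mex({1, 2, 6}) = 0
Therefore G(22) = 0.

0


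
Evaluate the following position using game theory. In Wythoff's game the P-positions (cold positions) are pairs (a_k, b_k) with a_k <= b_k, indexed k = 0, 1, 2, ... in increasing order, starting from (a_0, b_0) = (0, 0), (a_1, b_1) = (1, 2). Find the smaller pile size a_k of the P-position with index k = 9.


By Wythoff's theorem, a_k = floor(k * phi) and b_k = floor(k * phi^2) = a_k + k, where phi = (1 + sqrt(5))/2 is the golden ratio.
phi = (1 + sqrt(5))/2 = 1.618034
k = 9
k * phi = 9 * 1.618034 = 14.562306
a_9 = floor(k * phi) = 14

14


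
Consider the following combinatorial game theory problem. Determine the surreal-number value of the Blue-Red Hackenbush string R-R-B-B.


Edges (from ground): R-R-B-B
By Berlekamp's sign-expansion rule, a Blue-Red Hackenbush stalk has the value of the surreal number whose sign sequence is the edge sequence with B -> + and R -> -.
Sign sequence: --++
Trace the sign expansion in the surreal number tree, starting from 0:
Edge 1: R (sign -) -> bounds (-inf, 0), value = -1
Edge 2: R (sign -) -> bounds (-inf, -1), value = -2
Edge 3: B (sign +) -> bounds (-2, -1), value = -3/2
Edge 4: B (sign +) -> bounds (-3/2, -1), value = -5/4
Game value = -5/4

-5/4


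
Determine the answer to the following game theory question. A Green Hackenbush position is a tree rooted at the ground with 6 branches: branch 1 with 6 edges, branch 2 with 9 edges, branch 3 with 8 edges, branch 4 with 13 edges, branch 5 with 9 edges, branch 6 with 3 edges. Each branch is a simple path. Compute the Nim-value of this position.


The tree has 6 branches from the ground vertex.
In Green Hackenbush, the Nim-value of a simple path of length k is k.
Branch 1: length 6, Nim-value = 6
Branch 2: length 9, Nim-value = 9
Branch 3: length 8, Nim-value = 8
Branch 4: length 13, Nim-value = 13
Branch 5: length 9, Nim-value = 9
Branch 6: length 3, Nim-value = 3
Total Nim-value = XOR of all branch values:
0 XOR 6 = 6
6 XOR 9 = 15
15 XOR 8 = 7
7 XOR 13 = 10
10 XOR 9 = 3
3 XOR 3 = 0
Nim-value of the tree = 0

0


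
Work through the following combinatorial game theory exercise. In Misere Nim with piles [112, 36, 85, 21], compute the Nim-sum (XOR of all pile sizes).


We need the XOR (exclusive or) of all pile sizes.
After XOR-ing pile 1 (size 112): 0 XOR 112 = 112
After XOR-ing pile 2 (size 36): 112 XOR 36 = 84
After XOR-ing pile 3 (size 85): 84 XOR 85 = 1
After XOR-ing pile 4 (size 21): 1 XOR 21 = 20
The Nim-value of this position is 20.

20


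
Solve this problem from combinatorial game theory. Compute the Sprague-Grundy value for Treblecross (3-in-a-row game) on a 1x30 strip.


Treblecross: place X on empty cells; 3-in-a-row wins.
Playing within two cells of an existing X lets the opponent win at once, so sensible play treats the cells i-2..i+2 around each X as dead. The player left with no safe cell loses, so this is a normal-play take-away game on strips of safe cells.
Placing X at cell i (0-indexed) of a strip of k safe cells leaves independent strips of sizes max(0, i-2) and max(0, k-i-3). Hence G(k) = mex{ G(max(0,i-2)) XOR G(max(0,k-i-3)) : 0 <= i < k }, with G(0) = 0.
G(1): splits (0,0):0^0=0 -> mex({0}) = 1
G(2): splits (0,0):0^0=0 -> mex({0}) = 1
G(3): splits (0,0):0^0=0 -> mex({0}) = 1
G(4): splits (0,1):0^1=1 (0,0):0^0=0 -> mex({0, 1}) = 2
G(5): splits (0,2):0^1=1 (0,1):0^1=1 (0,0):0^0=0 -> mex({0, 1}) = 2
G(6) = mex({1}) = 0
G(7) = mex({0, 1, 2}) = 3
G(8) = mex({0, 1, 2}) = 3
G(9) = mex({0, 2}) = 1
G(10) = mex({0, 2, 3}) = 1
G(11) = mex({0, 3}) = 1
G(12) = mex({1, 3}) = 0
G(13) = mex({0, 1, 2, 3}) = 4
G(14) = mex({0, 1, 2}) = 3
G(15) = mex({0, 1, 2}) = 3
G(16) = mex({0, 1, 2, 4}) = 3
G(17) = mex({0, 1, 3, 4}) = 2
G(18) = mex({0, 1, 3, 4}) = 2
G(19) = mex({0, 1, 3, 5}) = 2
G(20) = mex({0, 1, 2, 3, 5}) = 4
G(21) = mex({0, 1, 2, 3, 5}) = 4
G(22) = mex({1, 2, 6}) = 0
G(23) = mex({0, 1, 2, 3, 4, 6}) = 5
G(24) = mex({0, 1, 2, 3, 4}) = 5
G(25) = mex({0, 1, 3, 4, 7}) = 2
G(26) = mex({0, 1, 3, 4, 5, 7}) = 2
G(27) = mex({0, 1, 3, 5}) = 2
G(28) = mex({0, 1, 2, 5}) = 3
G(29) = mex({0, 1, 2, 4, 5, 6}) = 3
G(30) = mex({1, 2, 4, 6}) = 0
Therefore G(30) = 0.

0


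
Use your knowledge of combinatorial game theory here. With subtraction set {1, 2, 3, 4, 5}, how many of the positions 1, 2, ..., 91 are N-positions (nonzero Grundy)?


Subtraction set S = {1, 2, 3, 4, 5}, so G(n) = n mod 6.
G(n) = 0 when n is a multiple of 6.
Multiples of 6 in [1, 91]: 15
N-positions (nonzero Grundy) = 91 - 15 = 76

76


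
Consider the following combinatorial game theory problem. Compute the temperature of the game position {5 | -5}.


The game is {5 | -5}, a switch {a | b} with numbers a > b.
Cooling {a | b} by t gives {a - t | b + t}, which stops being hot when a - t = b + t, i.e. at t = (a - b)/2. So the temperature of a switch is (a - b)/2.
Temperature = (Left option - Right option) / 2
= (5 - (-5)) / 2
= 10 / 2
= 5

5


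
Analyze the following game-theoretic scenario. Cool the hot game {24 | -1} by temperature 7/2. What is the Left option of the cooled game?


Original game: {24 | -1} (a switch {a | b} with a > b).
Cooling by t (for t below the temperature (a - b)/2 = 25/2) taxes each move by t: {a | b} cooled by t is {a - t | b + t}.
Cooling amount: t = 7/2
Cooled Left option: 24 - 7/2 = 41/2
Cooled Right option: -1 + 7/2 = 5/2
Cooled game: {41/2 | 5/2}
Left option = 41/2

41/2


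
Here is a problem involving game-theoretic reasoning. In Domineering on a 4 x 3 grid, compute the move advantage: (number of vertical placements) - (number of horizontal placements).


Board is 4 x 3 (rows x cols).
Left (vertical) placements: (rows-1) * cols = 3 * 3 = 9
Right (horizontal) placements: rows * (cols-1) = 4 * 2 = 8
Advantage = Left - Right = 9 - 8 = 1

1


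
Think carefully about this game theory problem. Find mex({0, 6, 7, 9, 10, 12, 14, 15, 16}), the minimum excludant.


Set = {0, 6, 7, 9, 10, 12, 14, 15, 16}
0 is in the set.
1 is NOT in the set. This is the mex.
mex = 1

1


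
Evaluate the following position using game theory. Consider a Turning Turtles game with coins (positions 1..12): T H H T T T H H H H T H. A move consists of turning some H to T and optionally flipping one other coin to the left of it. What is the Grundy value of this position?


Coins: T H H T T T H H H H T H
Key fact: a single head at position k behaves exactly like a Nim heap of size k (turning it to T and optionally flipping a coin at j < k corresponds to moving the heap from k to j, or to 0), and heads combine as a disjunctive sum (two heads at the same place would cancel, matching j XOR j = 0). So the Nim-value is the XOR of the 1-indexed positions of the heads.
Face-up positions (1-indexed): [2, 3, 7, 8, 9, 10, 12]
XOR 0 with 2: 0 XOR 2 = 2
XOR 2 with 3: 2 XOR 3 = 1
XOR 1 with 7: 1 XOR 7 = 6
XOR 6 with 8: 6 XOR 8 = 14
XOR 14 with 9: 14 XOR 9 = 7
XOR 7 with 10: 7 XOR 10 = 13
XOR 13 with 12: 13 XOR 12 = 1
Nim-value = 1

1


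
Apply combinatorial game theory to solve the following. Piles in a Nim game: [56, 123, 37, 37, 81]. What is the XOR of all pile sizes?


We need the XOR (exclusive or) of all pile sizes.
After XOR-ing pile 1 (size 56): 0 XOR 56 = 56
After XOR-ing pile 2 (size 123): 56 XOR 123 = 67
After XOR-ing pile 3 (size 37): 67 XOR 37 = 102
After XOR-ing pile 4 (size 37): 102 XOR 37 = 67
After XOR-ing pile 5 (size 81): 67 XOR 81 = 18
The Nim-value of this position is 18.

18


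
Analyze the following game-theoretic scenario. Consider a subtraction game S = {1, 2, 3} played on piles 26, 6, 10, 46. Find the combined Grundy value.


Subtraction set: {1, 2, 3}
For this subtraction set, G(n) = n mod 4 (period = max + 1 = 4).
Pile 1 (size 26): G(26) = 26 mod 4 = 2
Pile 2 (size 6): G(6) = 6 mod 4 = 2
Pile 3 (size 10): G(10) = 10 mod 4 = 2
Pile 4 (size 46): G(46) = 46 mod 4 = 2
Total Grundy value = XOR of all: 2 XOR 2 XOR 2 XOR 2 = 0

0


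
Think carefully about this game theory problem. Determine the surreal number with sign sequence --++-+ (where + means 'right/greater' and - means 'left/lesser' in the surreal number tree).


Sign expansion: --++-+
Rule: track bounds (lo, hi), initially (-inf, +inf). On '+', the current value becomes lo and we move to the simplest number in (value, hi): value + 1 if hi = +inf, otherwise the midpoint (value + hi)/2. On '-', the current value becomes hi and we move to value - 1 if lo = -inf, otherwise the midpoint (lo + value)/2.
Start at 0.
Step 1: sign = -, move left. Bounds: (-inf, 0). Value = -1
Step 2: sign = -, move left. Bounds: (-inf, -1). Value = -2
Step 3: sign = +, move right. Bounds: (-2, -1). Value = -3/2
Step 4: sign = +, move right. Bounds: (-3/2, -1). Value = -5/4
Step 5: sign = -, move left. Bounds: (-3/2, -5/4). Value = -11/8
Step 6: sign = +, move right. Bounds: (-11/8, -5/4). Value = -21/16
The surreal number with sign expansion --++-+ is -21/16.

-21/16


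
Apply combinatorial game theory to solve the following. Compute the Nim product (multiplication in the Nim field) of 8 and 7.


Nim multiplication is bilinear over XOR: (u XOR v) * w = (u*w) XOR (v*w).
So we split each operand into its bit components and XOR the pairwise Nim products.
8 = 8 (as XOR of powers of 2).
7 = 1 + 2 + 4 (as XOR of powers of 2).
Using the standard Nim-product table on single bits:
  2*2 = 3,   2*4 = 8,   2*8 = 12,
  4*4 = 6,   4*8 = 11,  8*8 = 13,
and  1*x = x (identity), k*l = l*k (commutative).
Pairwise Nim products:
  8 * 1 = 8
  8 * 2 = 12
  8 * 4 = 11
XOR them: 8 XOR 12 XOR 11 = 15.
Result: 8 * 7 = 15 (in Nim).

15


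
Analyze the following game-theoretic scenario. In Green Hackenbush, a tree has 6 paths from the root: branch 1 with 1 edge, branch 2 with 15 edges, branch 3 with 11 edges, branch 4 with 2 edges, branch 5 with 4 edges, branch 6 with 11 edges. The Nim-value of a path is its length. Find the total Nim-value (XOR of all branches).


The tree has 6 branches from the ground vertex.
In Green Hackenbush, the Nim-value of a simple path of length k is k.
Branch 1: length 1, Nim-value = 1
Branch 2: length 15, Nim-value = 15
Branch 3: length 11, Nim-value = 11
Branch 4: length 2, Nim-value = 2
Branch 5: length 4, Nim-value = 4
Branch 6: length 11, Nim-value = 11
Total Nim-value = XOR of all branch values:
0 XOR 1 = 1
1 XOR 15 = 14
14 XOR 11 = 5
5 XOR 2 = 7
7 XOR 4 = 3
3 XOR 11 = 8
Nim-value of the tree = 8

8
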